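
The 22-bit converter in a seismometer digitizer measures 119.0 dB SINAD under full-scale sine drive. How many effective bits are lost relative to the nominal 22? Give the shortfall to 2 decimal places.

Effective bits = (119.0 − 1.76)/6.02 = 19.4751.
Shortfall = 22 − 19.4751 = 2.5249 bits.

2.52 bits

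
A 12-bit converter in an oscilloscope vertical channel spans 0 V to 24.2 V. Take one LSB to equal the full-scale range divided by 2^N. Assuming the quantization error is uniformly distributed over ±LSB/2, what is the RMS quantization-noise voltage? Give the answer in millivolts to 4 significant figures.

1.706 mV

Span = 24.2 V.
LSB = 24.2 V / 2^12 = 5.90820 mV.
σ_q = LSB/√12 = 5.90820 mV/3.4641 = 1.706 mV.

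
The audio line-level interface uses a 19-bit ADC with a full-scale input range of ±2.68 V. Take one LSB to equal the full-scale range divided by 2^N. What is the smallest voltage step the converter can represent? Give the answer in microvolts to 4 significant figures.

10.22 µV

The full-scale span is 2.68 − (-2.68) = 5.36 V.
Number of codes = 2^19 = 524288.
LSB = 5.36 V / 2^19 = 10.22 µV.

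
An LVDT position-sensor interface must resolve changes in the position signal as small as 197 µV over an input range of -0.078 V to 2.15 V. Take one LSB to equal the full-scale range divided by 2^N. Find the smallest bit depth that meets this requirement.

14 bits

Span: 2.15 V − (-0.078 V) = 2.228 V.
Levels needed ≥ 2.228/197 µV = 11310. 2^14 = 16384 suffices, so N_min = 14.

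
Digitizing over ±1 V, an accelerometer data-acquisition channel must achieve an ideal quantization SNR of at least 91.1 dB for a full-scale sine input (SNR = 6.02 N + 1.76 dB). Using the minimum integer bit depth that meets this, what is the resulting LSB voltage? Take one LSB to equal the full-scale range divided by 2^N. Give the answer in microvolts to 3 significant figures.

61.0 µV

Span: 1 V − (-1 V) = 2 V.
Solving 6.02 N ≥ 91.1 − 1.76: N ≥ 14.841. Round up → N = 15.
LSB = 2 V ÷ 2^15 = 2/32768 V = 61.0 µV.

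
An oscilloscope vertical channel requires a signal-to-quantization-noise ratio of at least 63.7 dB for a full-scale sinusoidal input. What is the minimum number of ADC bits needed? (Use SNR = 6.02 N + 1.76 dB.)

11 bits

6.02 N + 1.76 ≥ 63.7 gives N ≥ 10.289, so the minimum integer is 11.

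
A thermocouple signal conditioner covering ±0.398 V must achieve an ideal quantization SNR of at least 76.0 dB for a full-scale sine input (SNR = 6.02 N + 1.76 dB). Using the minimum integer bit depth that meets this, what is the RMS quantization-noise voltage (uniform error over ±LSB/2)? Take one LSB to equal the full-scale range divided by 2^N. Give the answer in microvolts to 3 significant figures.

28.0 µV

Full-scale range = 0.398 V − (-0.398 V) = 0.796 V.
6.02 N + 1.76 ≥ 76.0 gives N ≥ 12.332, so the minimum integer is 13.
Step size = 0.796/8192 V = 97.168 µV.
RMS noise = LSB/√12 = 28.0 µV.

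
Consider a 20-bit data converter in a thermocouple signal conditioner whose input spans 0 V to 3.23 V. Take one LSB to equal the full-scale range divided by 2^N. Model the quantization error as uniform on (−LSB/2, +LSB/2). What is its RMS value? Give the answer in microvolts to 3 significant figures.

0.889 µV

V_FS = 3.23 V.
LSB = 3.23 V / 2^20 = 3.0804 µV.
RMS of a uniform error over width LSB is LSB/√12 = 0.889 µV.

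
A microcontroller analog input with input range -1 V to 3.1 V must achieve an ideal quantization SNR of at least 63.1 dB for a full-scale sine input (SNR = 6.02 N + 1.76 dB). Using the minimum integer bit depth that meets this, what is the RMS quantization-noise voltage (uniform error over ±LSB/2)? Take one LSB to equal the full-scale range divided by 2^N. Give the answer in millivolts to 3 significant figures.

0.578 mV

Full-scale range = 3.1 V − (-1 V) = 4.1 V.
6.02 N + 1.76 ≥ 63.1 gives N ≥ 10.189, so the minimum integer is 11.
LSB = 4.1 V ÷ 2^11 = 4.1/2048 V = 2.0020 mV.
σ_q = LSB/√12 = 2.0020 mV/3.4641 = 0.578 mV.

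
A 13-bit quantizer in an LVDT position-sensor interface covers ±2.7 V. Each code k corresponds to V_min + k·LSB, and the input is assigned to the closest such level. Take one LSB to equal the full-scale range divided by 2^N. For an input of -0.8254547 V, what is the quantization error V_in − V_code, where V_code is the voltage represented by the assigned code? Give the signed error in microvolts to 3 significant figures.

The full-scale span is 2.7 − (-2.7) = 5.4 V. LSB = 5.4 V / 2^13 ≈ 0.6592 mV.
(-0.8254547 − (-2.7)) / LSB = 1.8745453 × 8192/5.4 = 2843.7546. Nearest integer: k = 2844.
Reconstructed level: -2.7 + 2844 × 5.4/8192 V = -0.8252929688 V.
e = -0.8254547 − (-0.8252929688) = −162 µV.

−162 µV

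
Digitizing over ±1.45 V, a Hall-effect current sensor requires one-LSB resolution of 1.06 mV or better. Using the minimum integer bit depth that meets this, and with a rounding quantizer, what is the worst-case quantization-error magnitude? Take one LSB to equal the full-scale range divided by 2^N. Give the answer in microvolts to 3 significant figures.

354 µV

Full-scale range = 1.45 V − (-1.45 V) = 2.9 V.
Need 2^N ≥ 2.9 V / 1.06 mV = 2736 → N_min = 12.
LSB = 2.9 V / 2^12 = 0.70801 mV.
Max error for round-to-nearest is LSB/2 = 354 µV.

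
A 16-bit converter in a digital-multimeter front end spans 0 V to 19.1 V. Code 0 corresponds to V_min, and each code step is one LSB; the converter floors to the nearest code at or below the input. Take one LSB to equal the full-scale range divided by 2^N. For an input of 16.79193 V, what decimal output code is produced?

57616

Full-scale range = 19.1 V. LSB = 19.1 V / 2^16 ≈ 291.4 µV.
code = ⌊(V_in − V_min)/LSB⌋ = ⌊(V_in − V_min) × 2^16 / range⌋
     = ⌊(16.79193 − (0)) × 65536 / 19.1⌋ = ⌊16.79193 × 65536/19.1⌋
     = ⌊57616.541⌋ = 57616.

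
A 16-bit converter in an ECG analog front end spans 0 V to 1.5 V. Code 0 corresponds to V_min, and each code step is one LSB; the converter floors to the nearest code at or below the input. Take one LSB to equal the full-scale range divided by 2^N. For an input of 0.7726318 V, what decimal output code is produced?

Span = 1.5 V. LSB = 1.5 V / 2^16 ≈ 22.89 µV.
(V_in − V_min) × 2^16/range = (0.7726318 − (0)) × 65536/1.5 = 33756.798.
Floor → code = 33756.

33756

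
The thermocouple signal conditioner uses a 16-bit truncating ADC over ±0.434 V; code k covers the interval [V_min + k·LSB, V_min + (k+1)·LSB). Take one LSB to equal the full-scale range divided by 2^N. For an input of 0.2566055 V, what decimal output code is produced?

Full-scale range = 0.434 V − (-0.434 V) = 0.868 V. LSB = 0.868 V / 2^16 ≈ 13.24 µV.
code = ⌊(V_in − V_min)/LSB⌋ = ⌊(V_in − V_min) × 2^16 / range⌋
     = ⌊(0.2566055 − (-0.434)) × 65536 / 0.868⌋ = ⌊0.6906055 × 65536/0.868⌋
     = ⌊52142.307⌋ = 52142.

52142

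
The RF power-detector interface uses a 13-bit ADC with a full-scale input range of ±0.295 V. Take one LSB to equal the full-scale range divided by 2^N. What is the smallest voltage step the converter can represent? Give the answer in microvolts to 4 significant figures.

Span: 0.295 V − (-0.295 V) = 0.59 V.
There are 2^13 = 8192 steps.
Step size = 0.59/8192 V = 72.02 µV.

72.02 µV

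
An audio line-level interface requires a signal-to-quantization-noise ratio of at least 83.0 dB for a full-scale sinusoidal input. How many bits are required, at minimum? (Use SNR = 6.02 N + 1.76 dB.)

14 bits

Required N = ⌈(83.0 − 1.76)/6.02⌉ = ⌈13.495⌉ = 14.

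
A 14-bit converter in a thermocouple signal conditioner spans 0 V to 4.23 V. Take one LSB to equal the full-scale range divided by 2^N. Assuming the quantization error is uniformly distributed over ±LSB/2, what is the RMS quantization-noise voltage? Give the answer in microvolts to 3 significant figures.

74.5 µV

Range is 4.23 V.
LSB = 4.23 V ÷ 2^14 = 4.23/16384 V = 258.18 µV.
σ_q = LSB/√12 = 258.18 µV/3.4641 = 74.5 µV.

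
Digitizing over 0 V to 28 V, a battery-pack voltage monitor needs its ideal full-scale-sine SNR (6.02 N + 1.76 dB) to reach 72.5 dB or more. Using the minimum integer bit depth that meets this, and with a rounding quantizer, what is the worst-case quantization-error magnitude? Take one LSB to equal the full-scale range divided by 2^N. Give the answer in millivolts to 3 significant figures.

V_FS = 28 V.
N ≥ (72.5 − 1.76)/6.02 = 11.751 → N_min = 12.
Step size = 28/4096 V = 6.8359 mV.
Half an LSB is 3.42 mV.

3.42 mV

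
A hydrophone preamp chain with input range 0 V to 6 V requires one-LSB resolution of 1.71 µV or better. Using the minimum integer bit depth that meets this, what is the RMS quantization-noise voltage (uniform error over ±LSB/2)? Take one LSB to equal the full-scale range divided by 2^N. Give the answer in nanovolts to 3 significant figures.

413 nV

V_FS = 6 V.
Need 2^N ≥ 6 V / 1.71 µV = 3.509e6 → N_min = 22.
Step size = 6/4194304 V = 1.4305 µV.
σ_q = LSB/√12 = 1.4305 µV/3.4641 = 413 nV.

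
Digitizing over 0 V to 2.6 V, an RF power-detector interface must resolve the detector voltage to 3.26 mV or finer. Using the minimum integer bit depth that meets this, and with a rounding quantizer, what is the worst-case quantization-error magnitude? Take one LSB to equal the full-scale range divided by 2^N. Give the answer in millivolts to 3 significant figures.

1.27 mV

Range is 2.6 V.
Need 2^N ≥ 2.6 V / 3.26 mV = 797.5 → N_min = 10.
One LSB is 2.6 V / 1024 = 2.5391 mV.
Max error for round-to-nearest is LSB/2 = 1.27 mV.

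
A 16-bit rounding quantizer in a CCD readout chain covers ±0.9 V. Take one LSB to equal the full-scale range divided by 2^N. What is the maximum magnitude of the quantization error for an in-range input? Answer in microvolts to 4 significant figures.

13.73 µV

Range = 0.9 − (-0.9) = 1.8 V.
One LSB is 1.8 V / 65536 = 27.4658 µV.
Worst-case error for round-to-nearest is half an LSB: 13.73 µV.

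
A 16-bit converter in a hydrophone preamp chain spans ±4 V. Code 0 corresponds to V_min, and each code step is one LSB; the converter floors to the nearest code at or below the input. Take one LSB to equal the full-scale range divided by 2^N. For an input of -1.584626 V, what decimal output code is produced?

The full-scale span is 4 − (-4) = 8 V. LSB = 8 V / 2^16 ≈ 122.1 µV.
code = ⌊(V_in − V_min)/LSB⌋ = ⌊(V_in − V_min) × 2^16 / range⌋
     = ⌊(-1.584626 − (-4)) × 65536 / 8⌋ = ⌊2.415374 × 65536/8⌋
     = ⌊19786.744⌋ = 19786.

19786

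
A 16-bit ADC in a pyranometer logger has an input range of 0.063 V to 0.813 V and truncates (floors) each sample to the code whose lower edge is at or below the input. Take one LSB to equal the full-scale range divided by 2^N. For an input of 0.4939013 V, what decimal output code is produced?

Span: 0.813 V − (0.063 V) = 0.75 V. LSB = 0.75 V / 2^16 ≈ 11.44 µV.
code = ⌊(V_in − V_min)/LSB⌋ = ⌊(V_in − V_min) × 2^16 / range⌋
     = ⌊(0.4939013 − (0.063)) × 65536 / 0.75⌋ = ⌊0.4309013 × 65536/0.75⌋
     = ⌊37652.730⌋ = 37652.

37652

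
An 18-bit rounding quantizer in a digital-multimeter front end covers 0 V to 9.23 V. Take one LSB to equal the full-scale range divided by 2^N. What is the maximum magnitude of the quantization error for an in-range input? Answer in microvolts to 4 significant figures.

Span = 9.23 V.
LSB = 9.23 V / 2^18 = 35.2097 µV.
|e|_max = LSB/2 = 17.60 µV.

17.60 µV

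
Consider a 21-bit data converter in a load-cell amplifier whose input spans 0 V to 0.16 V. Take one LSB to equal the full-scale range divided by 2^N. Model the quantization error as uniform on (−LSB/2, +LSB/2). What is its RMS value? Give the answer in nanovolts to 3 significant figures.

22.0 nV

Range is 0.16 V.
One LSB is 0.16 V / 2097152 = 76.294 nV.
RMS of a uniform error over width LSB is LSB/√12 = 22.0 nV.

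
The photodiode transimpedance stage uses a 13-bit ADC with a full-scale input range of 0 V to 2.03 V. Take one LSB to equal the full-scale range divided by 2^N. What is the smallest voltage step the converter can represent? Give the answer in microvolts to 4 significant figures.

247.8 µV

Range is 2.03 V.
2^13 = 8192 levels.
LSB = 2.03 V / 2^13 = 247.8 µV.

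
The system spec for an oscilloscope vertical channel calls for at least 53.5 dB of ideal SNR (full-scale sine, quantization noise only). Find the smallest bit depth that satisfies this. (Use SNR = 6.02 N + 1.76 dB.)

6.02 N + 1.76 ≥ 53.5 gives N ≥ 8.595, so the minimum integer is 9.

9 bits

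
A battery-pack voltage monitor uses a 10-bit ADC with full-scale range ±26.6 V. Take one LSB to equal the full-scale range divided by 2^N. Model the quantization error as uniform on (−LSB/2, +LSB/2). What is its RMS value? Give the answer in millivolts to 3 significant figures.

15.0 mV

Range = 26.6 − (-26.6) = 53.2 V.
Step size = 53.2/1024 V = 51.953 mV.
V_rms = LSB/√12 = 51.953 mV / √12 = 15.0 mV.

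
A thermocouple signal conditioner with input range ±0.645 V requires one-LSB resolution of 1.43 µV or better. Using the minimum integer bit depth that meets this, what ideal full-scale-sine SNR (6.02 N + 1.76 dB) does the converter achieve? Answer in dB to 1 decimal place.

Full-scale range = 0.645 V − (-0.645 V) = 1.29 V.
Need 2^N ≥ 1.29 V / 1.43 µV = 902100 → N_min = 20.
Ideal SNR at N = 20: 6.02·20 + 1.76 = 122.2 dB.

122.2 dB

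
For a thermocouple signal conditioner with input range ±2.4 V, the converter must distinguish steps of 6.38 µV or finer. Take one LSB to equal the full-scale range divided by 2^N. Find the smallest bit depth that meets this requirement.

20 bits

The full-scale span is 2.4 − (-2.4) = 4.8 V.
Levels needed ≥ 4.8/6.38 µV = 752400. 2^20 = 1048576 suffices, so N_min = 20.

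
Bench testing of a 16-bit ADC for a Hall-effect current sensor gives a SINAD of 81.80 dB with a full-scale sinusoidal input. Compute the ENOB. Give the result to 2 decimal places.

ENOB = (SINAD − 1.76) / 6.02 = (81.80 − 1.76) / 6.02 = 80.04 / 6.02 = 13.2957.

13.30 bits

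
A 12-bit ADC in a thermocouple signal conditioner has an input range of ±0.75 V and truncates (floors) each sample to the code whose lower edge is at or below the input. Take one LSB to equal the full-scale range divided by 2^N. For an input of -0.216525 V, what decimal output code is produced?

1456

Span: 0.75 V − (-0.75 V) = 1.5 V. LSB = 1.5 V / 2^12 ≈ 366.2 µV.
code = ⌊(V_in − V_min)/LSB⌋ = ⌊(V_in − V_min) × 2^12 / range⌋
     = ⌊(-0.216525 − (-0.75)) × 4096 / 1.5⌋ = ⌊0.533475 × 4096/1.5⌋
     = ⌊1456.742⌋ = 1456.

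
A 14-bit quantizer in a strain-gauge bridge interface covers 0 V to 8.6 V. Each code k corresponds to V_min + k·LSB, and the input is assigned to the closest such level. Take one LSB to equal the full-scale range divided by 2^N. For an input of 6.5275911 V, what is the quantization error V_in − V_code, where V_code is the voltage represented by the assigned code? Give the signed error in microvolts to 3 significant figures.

Full-scale range = 8.6 V. LSB = 8.6 V / 2^14 ≈ 0.5249 mV.
(6.5275911 − (0)) / LSB = 6.5275911 × 16384/8.6 = 12435.8201. Nearest integer: k = 12436.
V_code = V_min + k × range/2^14 = 0 + 12436 × 8.6/16384 = 6.5276855469 V.
V_in − V_code = 6.5275911 − (6.5276855469) = −94.4 µV.

−94.4 µV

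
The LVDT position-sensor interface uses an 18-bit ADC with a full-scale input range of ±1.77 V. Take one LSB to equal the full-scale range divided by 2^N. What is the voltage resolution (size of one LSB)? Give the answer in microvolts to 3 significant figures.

The full-scale span is 1.77 − (-1.77) = 3.54 V.
2^18 = 262144 levels.
Step size = 3.54/262144 V = 13.5 µV.

13.5 µV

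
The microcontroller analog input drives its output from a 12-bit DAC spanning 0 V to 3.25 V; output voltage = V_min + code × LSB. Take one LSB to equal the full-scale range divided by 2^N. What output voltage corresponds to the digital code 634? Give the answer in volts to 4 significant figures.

V_FS = 3.25 V. LSB = 3.25 V / 2^12.
Output = V_min + (634/4096) × range = 0 + 0.154785 × 3.25 V
      = 0 V + 0.503052 V = 0.503052 V.

0.5031 V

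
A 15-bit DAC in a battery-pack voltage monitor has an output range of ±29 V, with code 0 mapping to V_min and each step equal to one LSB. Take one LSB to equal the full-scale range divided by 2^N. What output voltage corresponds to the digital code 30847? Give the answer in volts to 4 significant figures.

25.60 V

Full-scale range = 29 V − (-29 V) = 58 V. LSB = 58 V / 2^15.
V_out = -29 + 30847 × (58/32768) V
      = -29 + 54.5998 = 25.5998 V.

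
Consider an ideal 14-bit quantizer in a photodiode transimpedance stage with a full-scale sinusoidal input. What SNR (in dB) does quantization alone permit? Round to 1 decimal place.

86.0 dB

SNR = 6.02·14 + 1.76 = 86.04 dB.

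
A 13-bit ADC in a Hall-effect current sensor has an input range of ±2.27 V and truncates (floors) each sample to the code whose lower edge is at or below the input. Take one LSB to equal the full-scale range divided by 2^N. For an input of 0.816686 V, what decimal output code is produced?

The full-scale span is 2.27 − (-2.27) = 4.54 V. LSB = 4.54 V / 2^13 ≈ 0.5542 mV.
(V_in − V_min) × 2^13/range = (0.816686 − (-2.27)) × 8192/4.54 = 5569.633.
Floor → code = 5569.

5569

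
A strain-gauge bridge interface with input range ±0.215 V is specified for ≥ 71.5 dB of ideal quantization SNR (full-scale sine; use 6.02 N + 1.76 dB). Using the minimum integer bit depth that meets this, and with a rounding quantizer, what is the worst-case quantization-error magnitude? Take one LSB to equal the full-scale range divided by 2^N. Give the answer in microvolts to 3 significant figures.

Span: 0.215 V − (-0.215 V) = 0.43 V.
Required N = ⌈(71.5 − 1.76)/6.02⌉ = ⌈11.585⌉ = 12.
LSB = 0.43 V ÷ 2^12 = 0.43/4096 V = 104.98 µV.
Max error for round-to-nearest is LSB/2 = 52.5 µV.

52.5 µV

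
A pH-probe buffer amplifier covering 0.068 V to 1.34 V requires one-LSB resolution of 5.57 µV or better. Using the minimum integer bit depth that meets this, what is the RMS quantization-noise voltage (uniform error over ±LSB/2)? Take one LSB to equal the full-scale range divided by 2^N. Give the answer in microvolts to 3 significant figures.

The full-scale span is 1.34 − (0.068) = 1.272 V.
Levels needed ≥ 1.272/5.57 µV = 228400. 2^18 = 262144 suffices, so N_min = 18.
One LSB is 1.272 V / 262144 = 4.8523 µV.
V_rms = LSB/√12 = 1.40 µV.

1.40 µV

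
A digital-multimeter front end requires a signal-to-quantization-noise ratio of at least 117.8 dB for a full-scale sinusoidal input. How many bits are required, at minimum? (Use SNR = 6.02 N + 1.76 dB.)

Solving 6.02 N ≥ 117.8 − 1.76: N ≥ 19.276. Round up → N = 20.

20 bits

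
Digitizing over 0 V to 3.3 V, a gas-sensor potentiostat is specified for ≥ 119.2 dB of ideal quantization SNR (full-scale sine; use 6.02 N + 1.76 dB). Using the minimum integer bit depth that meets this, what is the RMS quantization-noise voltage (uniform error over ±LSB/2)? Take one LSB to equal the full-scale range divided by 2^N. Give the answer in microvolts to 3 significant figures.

V_FS = 3.3 V.
Required N = ⌈(119.2 − 1.76)/6.02⌉ = ⌈19.508⌉ = 20.
LSB = 3.3 V ÷ 2^20 = 3.3/1048576 V = 3.1471 µV.
V_rms = LSB/√12 = 0.908 µV.

0.908 µV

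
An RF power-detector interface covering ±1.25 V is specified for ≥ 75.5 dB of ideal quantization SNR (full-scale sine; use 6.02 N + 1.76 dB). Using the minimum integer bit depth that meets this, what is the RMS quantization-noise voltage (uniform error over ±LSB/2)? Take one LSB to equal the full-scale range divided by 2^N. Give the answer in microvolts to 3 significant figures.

88.1 µV

Span: 1.25 V − (-1.25 V) = 2.5 V.
Solving 6.02 N ≥ 75.5 − 1.76: N ≥ 12.249. Round up → N = 13.
LSB = 2.5 V ÷ 2^13 = 2.5/8192 V = 305.18 µV.
RMS noise = LSB/√12 = 88.1 µV.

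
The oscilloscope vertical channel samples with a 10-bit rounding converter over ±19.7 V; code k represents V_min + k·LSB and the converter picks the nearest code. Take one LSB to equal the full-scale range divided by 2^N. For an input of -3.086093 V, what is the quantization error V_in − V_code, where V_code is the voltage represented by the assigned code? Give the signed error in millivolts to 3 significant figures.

−7.97 mV

Full-scale range = 19.7 V − (-19.7 V) = 39.4 V. LSB = 39.4 V / 2^10 ≈ 38.48 mV.
(V_in − V_min)/LSB = (-3.086093 − (-19.7)) × 1024/39.4 = 431.7929 → nearest code k = 432.
Reconstructed level: -19.7 + 432 × 39.4/1024 V = -3.078125000 V.
V_in − V_code = -3.086093 − (-3.078125000) = −7.97 mV.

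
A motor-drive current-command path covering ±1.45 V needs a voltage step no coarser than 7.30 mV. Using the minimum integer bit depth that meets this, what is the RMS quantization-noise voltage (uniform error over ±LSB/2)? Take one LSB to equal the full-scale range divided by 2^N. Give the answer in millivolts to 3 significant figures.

Range = 1.45 − (-1.45) = 2.9 V.
Required number of levels: 2.9/7.30 mV = 397.26; smallest N with 2^N ≥ that is 9.
LSB = 2.9 V ÷ 2^9 = 2.9/512 V = 5.6641 mV.
RMS noise = LSB/√12 = 1.64 mV.

1.64 mV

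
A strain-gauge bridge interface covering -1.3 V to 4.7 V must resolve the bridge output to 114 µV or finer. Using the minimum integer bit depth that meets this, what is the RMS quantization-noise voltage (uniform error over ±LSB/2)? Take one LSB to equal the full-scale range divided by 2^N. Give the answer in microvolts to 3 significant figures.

Span: 4.7 V − (-1.3 V) = 6 V.
Levels needed ≥ 6/114 µV = 52630. 2^16 = 65536 suffices, so N_min = 16.
Step size = 6/65536 V = 91.553 µV.
σ_q = LSB/√12 = 91.553 µV/3.4641 = 26.4 µV.

26.4 µV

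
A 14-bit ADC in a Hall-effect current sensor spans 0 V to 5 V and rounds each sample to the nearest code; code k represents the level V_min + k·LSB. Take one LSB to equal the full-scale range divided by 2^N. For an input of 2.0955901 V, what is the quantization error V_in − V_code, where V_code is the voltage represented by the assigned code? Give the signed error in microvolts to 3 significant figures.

V_FS = 5 V. LSB = 5 V / 2^14 ≈ 305.2 µV.
Position in LSBs: (2.0955901 − (0)) × 16384/5 = 6866.8296; rounding gives k = 6867.
V_code = V_min + k × range/2^14 = 0 + 6867 × 5/16384 = 2.0956420898 V.
e = 2.0955901 − (2.0956420898) = −52.0 µV.

−52.0 µV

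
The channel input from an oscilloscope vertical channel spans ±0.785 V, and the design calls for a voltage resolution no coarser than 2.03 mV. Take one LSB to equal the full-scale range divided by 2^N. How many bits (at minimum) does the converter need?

Span: 0.785 V − (-0.785 V) = 1.57 V.
Need 2^N ≥ 1.57 V / 2.03 mV = 773.4 → N_min = 10.

10 bits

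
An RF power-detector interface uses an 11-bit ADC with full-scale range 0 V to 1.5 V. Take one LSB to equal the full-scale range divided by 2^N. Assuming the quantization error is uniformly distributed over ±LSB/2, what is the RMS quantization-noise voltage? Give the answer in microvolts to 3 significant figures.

Full-scale range = 1.5 V.
Step size = 1.5/2048 V = 0.73242 mV.
V_rms = LSB/√12 = 0.73242 mV / √12 = 211 µV.

211 µV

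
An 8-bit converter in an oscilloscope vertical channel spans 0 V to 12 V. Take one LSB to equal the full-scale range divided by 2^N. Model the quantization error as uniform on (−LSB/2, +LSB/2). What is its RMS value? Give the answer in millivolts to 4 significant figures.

Range is 12 V.
LSB = 12 V ÷ 2^8 = 12/256 V = 46.8750 mV.
σ_q = LSB/√12 = 46.8750 mV/3.4641 = 13.53 mV.

13.53 mV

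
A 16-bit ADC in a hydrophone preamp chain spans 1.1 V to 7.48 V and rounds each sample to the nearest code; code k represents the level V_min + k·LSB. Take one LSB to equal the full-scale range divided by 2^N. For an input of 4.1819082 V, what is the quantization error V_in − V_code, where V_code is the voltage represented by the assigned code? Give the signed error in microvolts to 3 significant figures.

−32.1 µV

The full-scale span is 7.48 − (1.1) = 6.38 V. LSB = 6.38 V / 2^16 ≈ 97.35 µV.
(4.1819082 − (1.1)) / LSB = 3.0819082 × 65536/6.38 = 31657.6702. Nearest integer: k = 31658.
Reconstructed level: 1.1 + 31658 × 6.38/65536 V = 4.1819403076 V.
e = 4.1819082 − (4.1819403076) = −32.1 µV.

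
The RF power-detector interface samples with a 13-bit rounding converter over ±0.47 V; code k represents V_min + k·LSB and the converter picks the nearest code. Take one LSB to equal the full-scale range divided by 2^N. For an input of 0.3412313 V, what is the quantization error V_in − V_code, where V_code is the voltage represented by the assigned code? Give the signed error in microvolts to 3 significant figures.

Span: 0.47 V − (-0.47 V) = 0.94 V. LSB = 0.94 V / 2^13 ≈ 114.7 µV.
(0.3412313 − (-0.47)) / LSB = 0.8112313 × 8192/0.94 = 7069.7945. Nearest integer: k = 7070.
Reconstructed level: -0.47 + 7070 × 0.94/8192 V = 0.3412548828 V.
Error = V_in − V_code = 0.3412313 − (0.3412548828) = −23.6 µV.

−23.6 µV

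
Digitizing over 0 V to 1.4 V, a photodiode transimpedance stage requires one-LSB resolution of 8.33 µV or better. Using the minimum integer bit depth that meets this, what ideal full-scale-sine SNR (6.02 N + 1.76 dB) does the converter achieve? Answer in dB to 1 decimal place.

110.1 dB

Range is 1.4 V.
Required number of levels: 1.4/8.33 µV = 168070; smallest N with 2^N ≥ that is 18.
Ideal SNR at N = 18: 6.02·18 + 1.76 = 110.1 dB.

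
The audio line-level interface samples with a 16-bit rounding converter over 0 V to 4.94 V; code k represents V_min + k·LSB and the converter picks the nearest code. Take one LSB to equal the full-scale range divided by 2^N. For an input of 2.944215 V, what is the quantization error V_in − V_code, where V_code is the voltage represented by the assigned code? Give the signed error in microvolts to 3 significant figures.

+9.37 µV

Full-scale range = 4.94 V. LSB = 4.94 V / 2^16 ≈ 75.38 µV.
(V_in − V_min)/LSB = (2.944215 − (0)) × 65536/4.94 = 39059.1243 → nearest code k = 39059.
Reconstructed level: 0 + 39059 × 4.94/65536 V = 2.9442056274 V.
e = 2.944215 − (2.9442056274) = +9.37 µV.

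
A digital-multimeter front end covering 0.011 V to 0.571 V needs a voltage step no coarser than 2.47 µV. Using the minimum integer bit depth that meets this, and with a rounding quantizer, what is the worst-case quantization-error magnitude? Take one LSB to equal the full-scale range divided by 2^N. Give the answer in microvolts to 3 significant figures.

1.07 µV

Span: 0.571 V − (0.011 V) = 0.56 V.
0.56 V / 2.47 µV = 226700. Since 2^17 = 131072 and 2^18 = 262144, N = 18.
Step size = 0.56/262144 V = 2.1362 µV.
Half an LSB is 1.07 µV.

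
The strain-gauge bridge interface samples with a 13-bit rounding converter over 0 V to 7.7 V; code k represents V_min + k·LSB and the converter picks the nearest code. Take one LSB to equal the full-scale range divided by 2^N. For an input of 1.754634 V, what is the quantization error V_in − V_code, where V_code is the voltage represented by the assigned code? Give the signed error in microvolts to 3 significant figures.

−237 µV

Range is 7.7 V. LSB = 7.7 V / 2^13 ≈ 0.9399 mV.
Position in LSBs: (1.754634 − (0)) × 8192/7.7 = 1866.7483; rounding gives k = 1867.
V_code = V_min + k × range/2^13 = 0 + 1867 × 7.7/8192 = 1.754870605 V.
e = 1.754634 − (1.754870605) = −237 µV.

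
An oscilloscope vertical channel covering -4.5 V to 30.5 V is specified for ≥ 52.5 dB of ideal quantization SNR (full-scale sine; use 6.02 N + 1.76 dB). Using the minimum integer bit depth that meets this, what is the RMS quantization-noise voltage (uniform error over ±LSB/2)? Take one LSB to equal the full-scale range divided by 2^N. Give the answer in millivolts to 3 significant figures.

19.7 mV

The full-scale span is 30.5 − (-4.5) = 35 V.
Solving 6.02 N ≥ 52.5 − 1.76: N ≥ 8.429. Round up → N = 9.
LSB = 35 V / 2^9 = 68.359 mV.
σ_q = LSB/√12 = 68.359 mV/3.4641 = 19.7 mV.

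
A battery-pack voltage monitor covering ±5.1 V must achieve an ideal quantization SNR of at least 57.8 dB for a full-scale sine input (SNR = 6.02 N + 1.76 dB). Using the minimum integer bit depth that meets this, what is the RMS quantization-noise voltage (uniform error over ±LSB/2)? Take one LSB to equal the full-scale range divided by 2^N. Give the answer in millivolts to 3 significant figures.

The full-scale span is 5.1 − (-5.1) = 10.2 V.
N ≥ (57.8 − 1.76)/6.02 = 9.309 → N_min = 10.
Step size = 10.2/1024 V = 9.9609 mV.
σ_q = LSB/√12 = 9.9609 mV/3.4641 = 2.88 mV.

2.88 mV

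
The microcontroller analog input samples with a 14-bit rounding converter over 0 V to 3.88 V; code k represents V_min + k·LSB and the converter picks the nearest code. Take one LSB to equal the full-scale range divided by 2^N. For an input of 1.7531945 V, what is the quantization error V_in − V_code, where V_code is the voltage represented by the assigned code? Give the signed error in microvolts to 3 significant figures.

Range is 3.88 V. LSB = 3.88 V / 2^14 ≈ 236.8 µV.
(V_in − V_min)/LSB = (1.7531945 − (0)) × 16384/3.88 = 7403.1801 → nearest code k = 7403.
V_code = 0 + (7403/16384) × 3.88 = 1.7531518555 V.
Error = V_in − V_code = 1.7531945 − (1.7531518555) = +42.6 µV.

+42.6 µV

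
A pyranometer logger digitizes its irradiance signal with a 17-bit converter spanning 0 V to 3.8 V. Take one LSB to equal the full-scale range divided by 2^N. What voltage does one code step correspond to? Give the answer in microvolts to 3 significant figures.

29.0 µV

V_FS = 3.8 V.
2^17 = 131072 levels.
LSB = 3.8 V / 2^17 = 29.0 µV.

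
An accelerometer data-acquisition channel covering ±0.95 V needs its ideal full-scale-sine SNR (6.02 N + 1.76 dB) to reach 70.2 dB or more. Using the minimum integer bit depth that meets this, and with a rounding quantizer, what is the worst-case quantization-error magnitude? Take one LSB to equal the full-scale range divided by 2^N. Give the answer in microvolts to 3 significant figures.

Span: 0.95 V − (-0.95 V) = 1.9 V.
N ≥ (70.2 − 1.76)/6.02 = 11.369 → N_min = 12.
LSB = 1.9 V / 2^12 = 463.87 µV.
Half an LSB is 232 µV.

232 µV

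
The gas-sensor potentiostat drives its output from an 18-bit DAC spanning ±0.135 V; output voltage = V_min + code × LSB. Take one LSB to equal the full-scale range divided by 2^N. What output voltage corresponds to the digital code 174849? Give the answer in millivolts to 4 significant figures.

45.09 mV

Span: 0.135 V − (-0.135 V) = 0.27 V. LSB = 0.27 V / 2^18.
Output = V_min + (174849/262144) × range = -0.135 + 0.666996 × 0.27 V
      = -0.135 V + 0.180089 V = 0.0450889 V.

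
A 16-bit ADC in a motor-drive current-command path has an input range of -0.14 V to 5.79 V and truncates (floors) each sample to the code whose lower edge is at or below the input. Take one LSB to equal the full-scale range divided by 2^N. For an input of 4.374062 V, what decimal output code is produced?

Full-scale range = 5.79 V − (-0.14 V) = 5.93 V. LSB = 5.93 V / 2^16 ≈ 90.48 µV.
(V_in − V_min) × 2^16/range = (4.374062 − (-0.14)) × 65536/5.93 = 49887.617.
Floor → code = 49887.

49887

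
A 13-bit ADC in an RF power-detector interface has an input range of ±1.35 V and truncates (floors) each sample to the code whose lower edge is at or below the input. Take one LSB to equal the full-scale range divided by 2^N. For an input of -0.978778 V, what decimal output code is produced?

1126

The full-scale span is 1.35 − (-1.35) = 2.7 V. LSB = 2.7 V / 2^13 ≈ 329.6 µV.
code = ⌊(V_in − V_min)/LSB⌋ = ⌊(V_in − V_min) × 2^13 / range⌋
     = ⌊(-0.978778 − (-1.35)) × 8192 / 2.7⌋ = ⌊0.371222 × 8192/2.7⌋
     = ⌊1126.315⌋ = 1126.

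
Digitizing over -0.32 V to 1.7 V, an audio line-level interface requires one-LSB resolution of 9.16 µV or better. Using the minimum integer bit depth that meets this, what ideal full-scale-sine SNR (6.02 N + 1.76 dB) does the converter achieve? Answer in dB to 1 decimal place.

110.1 dB

The full-scale span is 1.7 − (-0.32) = 2.02 V.
Need 2^N ≥ 2.02 V / 9.16 µV = 220500 → N_min = 18.
SNR = 6.02 × 18 + 1.76 = 110.12 dB.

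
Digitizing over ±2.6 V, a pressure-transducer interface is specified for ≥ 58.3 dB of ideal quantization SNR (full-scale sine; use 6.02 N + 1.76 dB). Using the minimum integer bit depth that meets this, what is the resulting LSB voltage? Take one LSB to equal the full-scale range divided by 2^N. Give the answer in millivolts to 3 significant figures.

Range = 2.6 − (-2.6) = 5.2 V.
6.02 N + 1.76 ≥ 58.3 gives N ≥ 9.392, so the minimum integer is 10.
Step size = 5.2/1024 V = 5.08 mV.

5.08 mV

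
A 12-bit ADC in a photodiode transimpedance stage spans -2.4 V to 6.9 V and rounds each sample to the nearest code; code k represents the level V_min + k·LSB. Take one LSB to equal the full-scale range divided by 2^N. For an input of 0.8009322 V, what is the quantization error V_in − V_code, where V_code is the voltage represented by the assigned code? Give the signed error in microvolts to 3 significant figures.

Range = 6.9 − (-2.4) = 9.3 V. LSB = 9.3 V / 2^12 ≈ 2.271 mV.
Position in LSBs: (0.8009322 − (-2.4)) × 4096/9.3 = 1409.7869; rounding gives k = 1410.
Reconstructed level: -2.4 + 1410 × 9.3/4096 V = 0.8014160156 V.
V_in − V_code = 0.8009322 − (0.8014160156) = −484 µV.

−484 µV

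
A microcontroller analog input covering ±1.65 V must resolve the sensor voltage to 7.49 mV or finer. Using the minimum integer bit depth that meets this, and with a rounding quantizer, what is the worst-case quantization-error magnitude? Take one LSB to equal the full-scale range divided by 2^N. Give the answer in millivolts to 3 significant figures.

The full-scale span is 1.65 − (-1.65) = 3.3 V.
Levels needed ≥ 3.3/7.49 mV = 440.6. 2^9 = 512 suffices, so N_min = 9.
One LSB is 3.3 V / 512 = 6.4453 mV.
Half an LSB is 3.22 mV.

3.22 mV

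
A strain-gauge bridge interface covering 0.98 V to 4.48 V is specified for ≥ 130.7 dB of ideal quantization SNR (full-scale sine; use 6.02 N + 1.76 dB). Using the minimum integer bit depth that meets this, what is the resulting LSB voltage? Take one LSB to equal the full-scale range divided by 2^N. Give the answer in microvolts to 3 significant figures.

The full-scale span is 4.48 − (0.98) = 3.5 V.
6.02 N + 1.76 ≥ 130.7 gives N ≥ 21.419, so the minimum integer is 22.
Step size = 3.5/4194304 V = 0.834 µV.

0.834 µV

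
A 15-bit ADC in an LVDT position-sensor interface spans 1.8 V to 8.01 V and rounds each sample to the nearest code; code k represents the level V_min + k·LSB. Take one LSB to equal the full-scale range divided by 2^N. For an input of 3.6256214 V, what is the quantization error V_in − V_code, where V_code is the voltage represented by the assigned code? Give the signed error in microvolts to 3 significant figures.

Span: 8.01 V − (1.8 V) = 6.21 V. LSB = 6.21 V / 2^15 ≈ 189.5 µV.
(3.6256214 − (1.8)) / LSB = 1.8256214 × 32768/6.21 = 9633.1662. Nearest integer: k = 9633.
V_code = 1.8 + (9633/32768) × 6.21 = 3.6255899048 V.
V_in − V_code = 3.6256214 − (3.6255899048) = +31.5 µV.

+31.5 µV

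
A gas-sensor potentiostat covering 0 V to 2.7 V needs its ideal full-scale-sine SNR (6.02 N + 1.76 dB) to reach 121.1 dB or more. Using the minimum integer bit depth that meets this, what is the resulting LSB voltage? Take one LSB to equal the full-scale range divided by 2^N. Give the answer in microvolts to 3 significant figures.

Full-scale range = 2.7 V.
Required N = ⌈(121.1 − 1.76)/6.02⌉ = ⌈19.824⌉ = 20.
LSB = 2.7 V ÷ 2^20 = 2.7/1048576 V = 2.57 µV.

2.57 µV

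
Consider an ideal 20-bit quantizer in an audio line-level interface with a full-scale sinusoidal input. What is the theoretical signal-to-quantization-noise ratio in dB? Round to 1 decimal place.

For an ideal N-bit converter with full-scale sine input, SNR = 6.02 N + 1.76 dB. SNR = 6.02 × 20 + 1.76 = 120.40 + 1.76 = 122.16 dB.

122.2 dB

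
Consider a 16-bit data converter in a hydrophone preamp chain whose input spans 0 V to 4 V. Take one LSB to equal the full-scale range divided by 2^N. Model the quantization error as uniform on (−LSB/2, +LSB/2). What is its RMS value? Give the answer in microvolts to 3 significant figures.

17.6 µV

Span = 4 V.
One LSB is 4 V / 65536 = 61.035 µV.
For a uniform distribution on [−LSB/2, +LSB/2], V_rms = LSB/√12 = 61.035 µV/3.4641 = 17.6 µV.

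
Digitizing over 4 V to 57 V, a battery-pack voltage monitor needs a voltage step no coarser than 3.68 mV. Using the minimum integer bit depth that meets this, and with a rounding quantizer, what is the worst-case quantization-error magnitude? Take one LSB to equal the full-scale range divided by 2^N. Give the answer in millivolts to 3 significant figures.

Span: 57 V − (4 V) = 53 V.
Need 2^N ≥ 53 V / 3.68 mV = 14400 → N_min = 14.
One LSB is 53 V / 16384 = 3.2349 mV.
Half an LSB is 1.62 mV.

1.62 mV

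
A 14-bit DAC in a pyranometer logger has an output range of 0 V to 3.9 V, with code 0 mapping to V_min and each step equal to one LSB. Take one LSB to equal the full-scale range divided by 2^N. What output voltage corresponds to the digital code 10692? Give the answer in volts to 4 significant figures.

2.545 V

Full-scale range = 3.9 V. LSB = 3.9 V / 2^14.
Output = V_min + (10692/16384) × range = 0 + 0.652588 × 3.9 V
      = 0 + 2.54509 = 2.54509 V.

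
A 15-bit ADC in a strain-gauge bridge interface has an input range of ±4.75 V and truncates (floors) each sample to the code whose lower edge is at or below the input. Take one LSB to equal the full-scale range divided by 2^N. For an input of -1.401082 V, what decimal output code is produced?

11551

Full-scale range = 4.75 V − (-4.75 V) = 9.5 V. LSB = 9.5 V / 2^15 ≈ 289.9 µV.
V_in − V_min = -1.401082 − (-4.75) = 3.348918 V.
Divide by LSB: 3.348918 × 32768/9.5 = 11551.2995.
Truncating gives code 11551.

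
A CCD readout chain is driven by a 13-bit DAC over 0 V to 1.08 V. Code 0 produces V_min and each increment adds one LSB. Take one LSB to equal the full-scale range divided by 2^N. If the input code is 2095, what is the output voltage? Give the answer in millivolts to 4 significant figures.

Full-scale range = 1.08 V. LSB = 1.08 V / 2^13.
V_out = 0 + 2095 × (1.08/8192) V
      = 0 V + 0.276196 V = 0.276196 V.

276.2 mV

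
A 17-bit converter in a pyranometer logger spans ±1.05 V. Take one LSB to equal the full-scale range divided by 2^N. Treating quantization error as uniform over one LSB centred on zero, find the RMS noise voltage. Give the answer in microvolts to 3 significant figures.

4.63 µV

Span: 1.05 V − (-1.05 V) = 2.1 V.
One LSB is 2.1 V / 131072 = 16.022 µV.
σ_q = LSB/√12 = 16.022 µV/3.4641 = 4.63 µV.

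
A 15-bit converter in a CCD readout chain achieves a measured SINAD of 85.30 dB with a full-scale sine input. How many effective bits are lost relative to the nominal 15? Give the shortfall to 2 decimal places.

1.12 bits

N_eff = (85.30 − 1.76)/6.02 = 13.8771 bits.
15 − 13.8771 = 1.12 bits below nominal.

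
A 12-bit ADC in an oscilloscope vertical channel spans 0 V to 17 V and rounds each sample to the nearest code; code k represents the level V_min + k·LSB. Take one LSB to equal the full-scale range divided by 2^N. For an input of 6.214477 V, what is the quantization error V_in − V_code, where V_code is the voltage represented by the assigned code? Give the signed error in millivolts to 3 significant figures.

V_FS = 17 V. LSB = 17 V / 2^12 ≈ 4.150 mV.
(6.214477 − (0)) / LSB = 6.214477 × 4096/17 = 1497.3234. Nearest integer: k = 1497.
V_code = V_min + k × range/2^12 = 0 + 1497 × 17/4096 = 6.213134766 V.
e = 6.214477 − (6.213134766) = +1.34 mV.

+1.34 mV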